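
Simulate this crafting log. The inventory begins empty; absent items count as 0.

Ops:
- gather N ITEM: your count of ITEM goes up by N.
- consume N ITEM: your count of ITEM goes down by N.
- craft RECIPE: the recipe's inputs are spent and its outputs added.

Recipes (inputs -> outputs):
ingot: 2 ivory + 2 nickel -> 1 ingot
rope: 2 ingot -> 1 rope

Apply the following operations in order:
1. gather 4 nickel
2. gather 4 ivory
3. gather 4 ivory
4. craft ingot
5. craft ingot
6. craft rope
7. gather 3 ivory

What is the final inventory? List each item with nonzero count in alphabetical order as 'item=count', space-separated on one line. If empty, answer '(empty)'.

Answer: ivory=7 rope=1

Derivation:
After 1 (gather 4 nickel): nickel=4
After 2 (gather 4 ivory): ivory=4 nickel=4
After 3 (gather 4 ivory): ivory=8 nickel=4
After 4 (craft ingot): ingot=1 ivory=6 nickel=2
After 5 (craft ingot): ingot=2 ivory=4
After 6 (craft rope): ivory=4 rope=1
After 7 (gather 3 ivory): ivory=7 rope=1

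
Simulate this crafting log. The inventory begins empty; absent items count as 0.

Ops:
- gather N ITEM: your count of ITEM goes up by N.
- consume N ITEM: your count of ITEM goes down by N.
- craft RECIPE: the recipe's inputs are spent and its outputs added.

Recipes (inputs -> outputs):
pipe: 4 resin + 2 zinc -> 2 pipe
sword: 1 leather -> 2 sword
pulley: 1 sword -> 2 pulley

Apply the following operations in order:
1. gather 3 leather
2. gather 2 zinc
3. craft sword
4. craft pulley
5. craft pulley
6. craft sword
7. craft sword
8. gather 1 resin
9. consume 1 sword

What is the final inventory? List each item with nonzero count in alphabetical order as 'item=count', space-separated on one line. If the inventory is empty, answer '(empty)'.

Answer: pulley=4 resin=1 sword=3 zinc=2

Derivation:
After 1 (gather 3 leather): leather=3
After 2 (gather 2 zinc): leather=3 zinc=2
After 3 (craft sword): leather=2 sword=2 zinc=2
After 4 (craft pulley): leather=2 pulley=2 sword=1 zinc=2
After 5 (craft pulley): leather=2 pulley=4 zinc=2
After 6 (craft sword): leather=1 pulley=4 sword=2 zinc=2
After 7 (craft sword): pulley=4 sword=4 zinc=2
After 8 (gather 1 resin): pulley=4 resin=1 sword=4 zinc=2
After 9 (consume 1 sword): pulley=4 resin=1 sword=3 zinc=2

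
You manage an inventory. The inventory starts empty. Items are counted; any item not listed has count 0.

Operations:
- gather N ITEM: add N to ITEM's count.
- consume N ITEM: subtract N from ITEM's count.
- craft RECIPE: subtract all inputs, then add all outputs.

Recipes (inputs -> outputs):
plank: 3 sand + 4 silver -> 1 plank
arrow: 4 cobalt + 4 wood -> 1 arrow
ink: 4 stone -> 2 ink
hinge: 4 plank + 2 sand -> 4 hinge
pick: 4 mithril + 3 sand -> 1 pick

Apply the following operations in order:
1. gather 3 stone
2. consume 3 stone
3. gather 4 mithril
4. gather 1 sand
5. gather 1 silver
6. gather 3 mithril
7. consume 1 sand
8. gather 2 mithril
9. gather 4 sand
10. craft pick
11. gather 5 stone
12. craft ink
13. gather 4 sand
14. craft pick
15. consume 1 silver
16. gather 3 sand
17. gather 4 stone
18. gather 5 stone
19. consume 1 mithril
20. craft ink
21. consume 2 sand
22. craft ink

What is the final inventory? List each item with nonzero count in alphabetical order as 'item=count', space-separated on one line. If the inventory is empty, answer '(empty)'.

Answer: ink=6 pick=2 sand=3 stone=2

Derivation:
After 1 (gather 3 stone): stone=3
After 2 (consume 3 stone): (empty)
After 3 (gather 4 mithril): mithril=4
After 4 (gather 1 sand): mithril=4 sand=1
After 5 (gather 1 silver): mithril=4 sand=1 silver=1
After 6 (gather 3 mithril): mithril=7 sand=1 silver=1
After 7 (consume 1 sand): mithril=7 silver=1
After 8 (gather 2 mithril): mithril=9 silver=1
After 9 (gather 4 sand): mithril=9 sand=4 silver=1
After 10 (craft pick): mithril=5 pick=1 sand=1 silver=1
After 11 (gather 5 stone): mithril=5 pick=1 sand=1 silver=1 stone=5
After 12 (craft ink): ink=2 mithril=5 pick=1 sand=1 silver=1 stone=1
After 13 (gather 4 sand): ink=2 mithril=5 pick=1 sand=5 silver=1 stone=1
After 14 (craft pick): ink=2 mithril=1 pick=2 sand=2 silver=1 stone=1
After 15 (consume 1 silver): ink=2 mithril=1 pick=2 sand=2 stone=1
After 16 (gather 3 sand): ink=2 mithril=1 pick=2 sand=5 stone=1
After 17 (gather 4 stone): ink=2 mithril=1 pick=2 sand=5 stone=5
After 18 (gather 5 stone): ink=2 mithril=1 pick=2 sand=5 stone=10
After 19 (consume 1 mithril): ink=2 pick=2 sand=5 stone=10
After 20 (craft ink): ink=4 pick=2 sand=5 stone=6
After 21 (consume 2 sand): ink=4 pick=2 sand=3 stone=6
After 22 (craft ink): ink=6 pick=2 sand=3 stone=2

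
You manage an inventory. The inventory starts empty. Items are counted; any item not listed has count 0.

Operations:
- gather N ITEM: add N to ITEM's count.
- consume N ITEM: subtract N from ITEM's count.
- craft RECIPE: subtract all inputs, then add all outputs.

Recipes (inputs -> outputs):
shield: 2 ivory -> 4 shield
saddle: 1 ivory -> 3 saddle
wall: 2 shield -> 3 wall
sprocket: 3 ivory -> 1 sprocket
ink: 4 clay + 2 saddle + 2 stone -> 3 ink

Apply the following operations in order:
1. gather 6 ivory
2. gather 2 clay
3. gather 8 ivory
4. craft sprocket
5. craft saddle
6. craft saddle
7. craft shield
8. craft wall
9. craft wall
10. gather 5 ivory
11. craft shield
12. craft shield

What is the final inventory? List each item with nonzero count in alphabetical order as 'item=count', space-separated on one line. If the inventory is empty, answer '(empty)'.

Answer: clay=2 ivory=8 saddle=6 shield=8 sprocket=1 wall=6

Derivation:
After 1 (gather 6 ivory): ivory=6
After 2 (gather 2 clay): clay=2 ivory=6
After 3 (gather 8 ivory): clay=2 ivory=14
After 4 (craft sprocket): clay=2 ivory=11 sprocket=1
After 5 (craft saddle): clay=2 ivory=10 saddle=3 sprocket=1
After 6 (craft saddle): clay=2 ivory=9 saddle=6 sprocket=1
After 7 (craft shield): clay=2 ivory=7 saddle=6 shield=4 sprocket=1
After 8 (craft wall): clay=2 ivory=7 saddle=6 shield=2 sprocket=1 wall=3
After 9 (craft wall): clay=2 ivory=7 saddle=6 sprocket=1 wall=6
After 10 (gather 5 ivory): clay=2 ivory=12 saddle=6 sprocket=1 wall=6
After 11 (craft shield): clay=2 ivory=10 saddle=6 shield=4 sprocket=1 wall=6
After 12 (craft shield): clay=2 ivory=8 saddle=6 shield=8 sprocket=1 wall=6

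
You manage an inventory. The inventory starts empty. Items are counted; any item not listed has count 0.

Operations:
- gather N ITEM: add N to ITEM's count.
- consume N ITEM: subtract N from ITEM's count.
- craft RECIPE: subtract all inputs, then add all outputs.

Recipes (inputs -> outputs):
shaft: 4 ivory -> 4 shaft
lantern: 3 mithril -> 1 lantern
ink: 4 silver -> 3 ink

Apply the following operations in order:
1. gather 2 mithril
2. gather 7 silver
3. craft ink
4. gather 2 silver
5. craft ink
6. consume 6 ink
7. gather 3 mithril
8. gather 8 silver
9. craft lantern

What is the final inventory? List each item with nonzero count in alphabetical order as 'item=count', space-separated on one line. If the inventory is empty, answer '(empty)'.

After 1 (gather 2 mithril): mithril=2
After 2 (gather 7 silver): mithril=2 silver=7
After 3 (craft ink): ink=3 mithril=2 silver=3
After 4 (gather 2 silver): ink=3 mithril=2 silver=5
After 5 (craft ink): ink=6 mithril=2 silver=1
After 6 (consume 6 ink): mithril=2 silver=1
After 7 (gather 3 mithril): mithril=5 silver=1
After 8 (gather 8 silver): mithril=5 silver=9
After 9 (craft lantern): lantern=1 mithril=2 silver=9

Answer: lantern=1 mithril=2 silver=9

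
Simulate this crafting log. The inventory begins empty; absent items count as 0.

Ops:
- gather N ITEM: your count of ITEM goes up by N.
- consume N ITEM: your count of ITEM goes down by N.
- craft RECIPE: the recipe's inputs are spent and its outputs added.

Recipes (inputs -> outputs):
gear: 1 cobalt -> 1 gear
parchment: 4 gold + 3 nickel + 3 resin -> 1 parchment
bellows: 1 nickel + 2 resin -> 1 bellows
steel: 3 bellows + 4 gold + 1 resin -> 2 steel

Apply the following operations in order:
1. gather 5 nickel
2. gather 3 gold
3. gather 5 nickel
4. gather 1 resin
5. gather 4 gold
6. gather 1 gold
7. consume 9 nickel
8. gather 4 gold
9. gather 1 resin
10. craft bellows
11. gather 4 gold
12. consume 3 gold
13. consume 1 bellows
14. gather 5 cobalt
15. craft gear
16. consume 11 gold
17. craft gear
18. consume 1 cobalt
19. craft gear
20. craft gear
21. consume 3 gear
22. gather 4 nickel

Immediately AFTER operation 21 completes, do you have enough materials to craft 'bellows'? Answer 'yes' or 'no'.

Answer: no

Derivation:
After 1 (gather 5 nickel): nickel=5
After 2 (gather 3 gold): gold=3 nickel=5
After 3 (gather 5 nickel): gold=3 nickel=10
After 4 (gather 1 resin): gold=3 nickel=10 resin=1
After 5 (gather 4 gold): gold=7 nickel=10 resin=1
After 6 (gather 1 gold): gold=8 nickel=10 resin=1
After 7 (consume 9 nickel): gold=8 nickel=1 resin=1
After 8 (gather 4 gold): gold=12 nickel=1 resin=1
After 9 (gather 1 resin): gold=12 nickel=1 resin=2
After 10 (craft bellows): bellows=1 gold=12
After 11 (gather 4 gold): bellows=1 gold=16
After 12 (consume 3 gold): bellows=1 gold=13
After 13 (consume 1 bellows): gold=13
After 14 (gather 5 cobalt): cobalt=5 gold=13
After 15 (craft gear): cobalt=4 gear=1 gold=13
After 16 (consume 11 gold): cobalt=4 gear=1 gold=2
After 17 (craft gear): cobalt=3 gear=2 gold=2
After 18 (consume 1 cobalt): cobalt=2 gear=2 gold=2
After 19 (craft gear): cobalt=1 gear=3 gold=2
After 20 (craft gear): gear=4 gold=2
After 21 (consume 3 gear): gear=1 gold=2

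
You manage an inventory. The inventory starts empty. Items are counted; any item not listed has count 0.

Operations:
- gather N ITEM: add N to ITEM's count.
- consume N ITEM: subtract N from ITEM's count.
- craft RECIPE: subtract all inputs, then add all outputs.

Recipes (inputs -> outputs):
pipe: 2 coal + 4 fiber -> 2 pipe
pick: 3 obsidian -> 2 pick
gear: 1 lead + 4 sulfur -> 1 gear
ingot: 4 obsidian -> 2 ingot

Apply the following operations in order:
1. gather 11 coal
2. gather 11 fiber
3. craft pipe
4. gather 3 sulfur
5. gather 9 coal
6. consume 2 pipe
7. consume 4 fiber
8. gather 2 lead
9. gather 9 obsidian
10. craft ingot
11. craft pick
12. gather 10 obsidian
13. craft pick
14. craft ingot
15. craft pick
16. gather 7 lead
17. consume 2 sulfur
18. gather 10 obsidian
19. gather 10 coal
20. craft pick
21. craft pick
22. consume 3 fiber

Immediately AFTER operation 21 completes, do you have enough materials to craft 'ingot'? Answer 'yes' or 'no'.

After 1 (gather 11 coal): coal=11
After 2 (gather 11 fiber): coal=11 fiber=11
After 3 (craft pipe): coal=9 fiber=7 pipe=2
After 4 (gather 3 sulfur): coal=9 fiber=7 pipe=2 sulfur=3
After 5 (gather 9 coal): coal=18 fiber=7 pipe=2 sulfur=3
After 6 (consume 2 pipe): coal=18 fiber=7 sulfur=3
After 7 (consume 4 fiber): coal=18 fiber=3 sulfur=3
After 8 (gather 2 lead): coal=18 fiber=3 lead=2 sulfur=3
After 9 (gather 9 obsidian): coal=18 fiber=3 lead=2 obsidian=9 sulfur=3
After 10 (craft ingot): coal=18 fiber=3 ingot=2 lead=2 obsidian=5 sulfur=3
After 11 (craft pick): coal=18 fiber=3 ingot=2 lead=2 obsidian=2 pick=2 sulfur=3
After 12 (gather 10 obsidian): coal=18 fiber=3 ingot=2 lead=2 obsidian=12 pick=2 sulfur=3
After 13 (craft pick): coal=18 fiber=3 ingot=2 lead=2 obsidian=9 pick=4 sulfur=3
After 14 (craft ingot): coal=18 fiber=3 ingot=4 lead=2 obsidian=5 pick=4 sulfur=3
After 15 (craft pick): coal=18 fiber=3 ingot=4 lead=2 obsidian=2 pick=6 sulfur=3
After 16 (gather 7 lead): coal=18 fiber=3 ingot=4 lead=9 obsidian=2 pick=6 sulfur=3
After 17 (consume 2 sulfur): coal=18 fiber=3 ingot=4 lead=9 obsidian=2 pick=6 sulfur=1
After 18 (gather 10 obsidian): coal=18 fiber=3 ingot=4 lead=9 obsidian=12 pick=6 sulfur=1
After 19 (gather 10 coal): coal=28 fiber=3 ingot=4 lead=9 obsidian=12 pick=6 sulfur=1
After 20 (craft pick): coal=28 fiber=3 ingot=4 lead=9 obsidian=9 pick=8 sulfur=1
After 21 (craft pick): coal=28 fiber=3 ingot=4 lead=9 obsidian=6 pick=10 sulfur=1

Answer: yes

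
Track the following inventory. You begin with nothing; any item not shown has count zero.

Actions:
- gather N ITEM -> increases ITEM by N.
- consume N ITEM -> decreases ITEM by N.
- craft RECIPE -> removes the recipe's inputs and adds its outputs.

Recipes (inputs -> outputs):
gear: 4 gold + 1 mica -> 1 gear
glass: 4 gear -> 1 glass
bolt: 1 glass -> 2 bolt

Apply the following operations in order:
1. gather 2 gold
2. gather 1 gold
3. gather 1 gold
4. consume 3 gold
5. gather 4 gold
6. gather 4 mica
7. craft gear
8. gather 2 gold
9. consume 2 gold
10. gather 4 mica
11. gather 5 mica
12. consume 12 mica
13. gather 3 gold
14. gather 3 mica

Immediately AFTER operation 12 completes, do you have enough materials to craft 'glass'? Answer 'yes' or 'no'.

After 1 (gather 2 gold): gold=2
After 2 (gather 1 gold): gold=3
After 3 (gather 1 gold): gold=4
After 4 (consume 3 gold): gold=1
After 5 (gather 4 gold): gold=5
After 6 (gather 4 mica): gold=5 mica=4
After 7 (craft gear): gear=1 gold=1 mica=3
After 8 (gather 2 gold): gear=1 gold=3 mica=3
After 9 (consume 2 gold): gear=1 gold=1 mica=3
After 10 (gather 4 mica): gear=1 gold=1 mica=7
After 11 (gather 5 mica): gear=1 gold=1 mica=12
After 12 (consume 12 mica): gear=1 gold=1

Answer: no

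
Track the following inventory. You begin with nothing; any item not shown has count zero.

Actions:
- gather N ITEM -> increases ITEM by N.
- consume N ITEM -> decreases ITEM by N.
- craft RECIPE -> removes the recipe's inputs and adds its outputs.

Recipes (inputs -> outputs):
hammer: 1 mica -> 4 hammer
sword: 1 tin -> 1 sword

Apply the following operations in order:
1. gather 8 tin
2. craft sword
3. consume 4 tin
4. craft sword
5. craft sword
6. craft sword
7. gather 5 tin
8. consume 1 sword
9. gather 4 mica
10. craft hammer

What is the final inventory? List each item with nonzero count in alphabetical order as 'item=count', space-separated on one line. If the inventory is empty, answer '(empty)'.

Answer: hammer=4 mica=3 sword=3 tin=5

Derivation:
After 1 (gather 8 tin): tin=8
After 2 (craft sword): sword=1 tin=7
After 3 (consume 4 tin): sword=1 tin=3
After 4 (craft sword): sword=2 tin=2
After 5 (craft sword): sword=3 tin=1
After 6 (craft sword): sword=4
After 7 (gather 5 tin): sword=4 tin=5
After 8 (consume 1 sword): sword=3 tin=5
After 9 (gather 4 mica): mica=4 sword=3 tin=5
After 10 (craft hammer): hammer=4 mica=3 sword=3 tin=5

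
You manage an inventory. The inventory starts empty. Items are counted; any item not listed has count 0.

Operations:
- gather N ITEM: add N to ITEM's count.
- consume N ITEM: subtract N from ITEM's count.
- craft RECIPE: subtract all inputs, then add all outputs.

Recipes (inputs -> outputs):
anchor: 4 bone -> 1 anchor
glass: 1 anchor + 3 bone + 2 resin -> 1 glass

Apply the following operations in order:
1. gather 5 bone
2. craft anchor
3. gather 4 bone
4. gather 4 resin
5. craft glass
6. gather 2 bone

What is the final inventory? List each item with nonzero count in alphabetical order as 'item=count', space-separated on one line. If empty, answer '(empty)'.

After 1 (gather 5 bone): bone=5
After 2 (craft anchor): anchor=1 bone=1
After 3 (gather 4 bone): anchor=1 bone=5
After 4 (gather 4 resin): anchor=1 bone=5 resin=4
After 5 (craft glass): bone=2 glass=1 resin=2
After 6 (gather 2 bone): bone=4 glass=1 resin=2

Answer: bone=4 glass=1 resin=2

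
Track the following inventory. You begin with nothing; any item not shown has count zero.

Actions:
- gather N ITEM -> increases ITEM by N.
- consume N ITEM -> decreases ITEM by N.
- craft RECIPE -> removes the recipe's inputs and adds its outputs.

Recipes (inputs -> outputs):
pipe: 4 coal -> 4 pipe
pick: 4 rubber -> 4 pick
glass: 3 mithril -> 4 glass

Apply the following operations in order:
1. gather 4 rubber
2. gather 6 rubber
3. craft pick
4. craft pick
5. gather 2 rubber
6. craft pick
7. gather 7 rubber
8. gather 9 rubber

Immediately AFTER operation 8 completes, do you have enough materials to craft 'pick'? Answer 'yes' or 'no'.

Answer: yes

Derivation:
After 1 (gather 4 rubber): rubber=4
After 2 (gather 6 rubber): rubber=10
After 3 (craft pick): pick=4 rubber=6
After 4 (craft pick): pick=8 rubber=2
After 5 (gather 2 rubber): pick=8 rubber=4
After 6 (craft pick): pick=12
After 7 (gather 7 rubber): pick=12 rubber=7
After 8 (gather 9 rubber): pick=12 rubber=16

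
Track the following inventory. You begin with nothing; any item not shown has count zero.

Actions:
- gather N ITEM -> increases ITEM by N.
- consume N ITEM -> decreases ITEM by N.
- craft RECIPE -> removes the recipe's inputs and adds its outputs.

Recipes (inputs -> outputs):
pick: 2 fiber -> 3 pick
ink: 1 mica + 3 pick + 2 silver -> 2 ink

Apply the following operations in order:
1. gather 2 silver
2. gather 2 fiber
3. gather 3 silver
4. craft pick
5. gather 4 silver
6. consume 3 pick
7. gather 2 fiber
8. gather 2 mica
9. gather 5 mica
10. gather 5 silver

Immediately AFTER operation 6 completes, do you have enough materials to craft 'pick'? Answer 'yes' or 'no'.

Answer: no

Derivation:
After 1 (gather 2 silver): silver=2
After 2 (gather 2 fiber): fiber=2 silver=2
After 3 (gather 3 silver): fiber=2 silver=5
After 4 (craft pick): pick=3 silver=5
After 5 (gather 4 silver): pick=3 silver=9
After 6 (consume 3 pick): silver=9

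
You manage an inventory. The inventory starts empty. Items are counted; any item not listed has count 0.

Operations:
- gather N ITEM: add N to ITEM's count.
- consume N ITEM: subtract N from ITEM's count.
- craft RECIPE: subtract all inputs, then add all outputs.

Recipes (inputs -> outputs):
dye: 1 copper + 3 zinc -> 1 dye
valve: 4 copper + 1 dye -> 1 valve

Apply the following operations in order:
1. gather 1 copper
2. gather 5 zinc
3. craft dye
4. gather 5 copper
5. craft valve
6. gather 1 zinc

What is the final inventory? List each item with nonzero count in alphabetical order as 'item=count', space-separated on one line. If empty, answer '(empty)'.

Answer: copper=1 valve=1 zinc=3

Derivation:
After 1 (gather 1 copper): copper=1
After 2 (gather 5 zinc): copper=1 zinc=5
After 3 (craft dye): dye=1 zinc=2
After 4 (gather 5 copper): copper=5 dye=1 zinc=2
After 5 (craft valve): copper=1 valve=1 zinc=2
After 6 (gather 1 zinc): copper=1 valve=1 zinc=3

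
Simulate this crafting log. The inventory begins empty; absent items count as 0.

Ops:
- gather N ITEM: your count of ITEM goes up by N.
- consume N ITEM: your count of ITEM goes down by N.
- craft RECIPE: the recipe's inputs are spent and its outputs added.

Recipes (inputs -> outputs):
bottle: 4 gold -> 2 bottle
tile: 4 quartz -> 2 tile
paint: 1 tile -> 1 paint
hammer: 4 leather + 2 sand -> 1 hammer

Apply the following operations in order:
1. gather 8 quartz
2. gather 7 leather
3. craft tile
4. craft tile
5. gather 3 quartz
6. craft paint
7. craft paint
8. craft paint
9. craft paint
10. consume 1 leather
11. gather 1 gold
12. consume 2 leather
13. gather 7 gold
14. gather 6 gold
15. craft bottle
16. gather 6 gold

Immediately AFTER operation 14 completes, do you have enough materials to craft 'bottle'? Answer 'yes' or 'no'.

Answer: yes

Derivation:
After 1 (gather 8 quartz): quartz=8
After 2 (gather 7 leather): leather=7 quartz=8
After 3 (craft tile): leather=7 quartz=4 tile=2
After 4 (craft tile): leather=7 tile=4
After 5 (gather 3 quartz): leather=7 quartz=3 tile=4
After 6 (craft paint): leather=7 paint=1 quartz=3 tile=3
After 7 (craft paint): leather=7 paint=2 quartz=3 tile=2
After 8 (craft paint): leather=7 paint=3 quartz=3 tile=1
After 9 (craft paint): leather=7 paint=4 quartz=3
After 10 (consume 1 leather): leather=6 paint=4 quartz=3
After 11 (gather 1 gold): gold=1 leather=6 paint=4 quartz=3
After 12 (consume 2 leather): gold=1 leather=4 paint=4 quartz=3
After 13 (gather 7 gold): gold=8 leather=4 paint=4 quartz=3
After 14 (gather 6 gold): gold=14 leather=4 paint=4 quartz=3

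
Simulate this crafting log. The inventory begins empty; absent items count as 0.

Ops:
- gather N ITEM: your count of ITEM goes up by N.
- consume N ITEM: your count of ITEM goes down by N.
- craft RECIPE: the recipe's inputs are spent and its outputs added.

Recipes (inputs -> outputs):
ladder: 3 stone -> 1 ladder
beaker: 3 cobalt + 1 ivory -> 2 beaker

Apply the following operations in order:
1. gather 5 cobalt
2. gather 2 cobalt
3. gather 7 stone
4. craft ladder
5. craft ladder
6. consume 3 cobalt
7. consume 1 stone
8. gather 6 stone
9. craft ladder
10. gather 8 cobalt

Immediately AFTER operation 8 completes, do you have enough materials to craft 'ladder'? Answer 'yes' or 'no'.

After 1 (gather 5 cobalt): cobalt=5
After 2 (gather 2 cobalt): cobalt=7
After 3 (gather 7 stone): cobalt=7 stone=7
After 4 (craft ladder): cobalt=7 ladder=1 stone=4
After 5 (craft ladder): cobalt=7 ladder=2 stone=1
After 6 (consume 3 cobalt): cobalt=4 ladder=2 stone=1
After 7 (consume 1 stone): cobalt=4 ladder=2
After 8 (gather 6 stone): cobalt=4 ladder=2 stone=6

Answer: yes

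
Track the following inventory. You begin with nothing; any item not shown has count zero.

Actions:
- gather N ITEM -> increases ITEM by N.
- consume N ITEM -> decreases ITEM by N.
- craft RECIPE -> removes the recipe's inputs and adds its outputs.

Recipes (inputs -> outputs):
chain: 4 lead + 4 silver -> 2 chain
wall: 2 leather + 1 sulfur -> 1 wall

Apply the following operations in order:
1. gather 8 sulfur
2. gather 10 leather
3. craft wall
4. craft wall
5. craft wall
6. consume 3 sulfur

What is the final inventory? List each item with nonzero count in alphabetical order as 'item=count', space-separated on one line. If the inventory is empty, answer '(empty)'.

Answer: leather=4 sulfur=2 wall=3

Derivation:
After 1 (gather 8 sulfur): sulfur=8
After 2 (gather 10 leather): leather=10 sulfur=8
After 3 (craft wall): leather=8 sulfur=7 wall=1
After 4 (craft wall): leather=6 sulfur=6 wall=2
After 5 (craft wall): leather=4 sulfur=5 wall=3
After 6 (consume 3 sulfur): leather=4 sulfur=2 wall=3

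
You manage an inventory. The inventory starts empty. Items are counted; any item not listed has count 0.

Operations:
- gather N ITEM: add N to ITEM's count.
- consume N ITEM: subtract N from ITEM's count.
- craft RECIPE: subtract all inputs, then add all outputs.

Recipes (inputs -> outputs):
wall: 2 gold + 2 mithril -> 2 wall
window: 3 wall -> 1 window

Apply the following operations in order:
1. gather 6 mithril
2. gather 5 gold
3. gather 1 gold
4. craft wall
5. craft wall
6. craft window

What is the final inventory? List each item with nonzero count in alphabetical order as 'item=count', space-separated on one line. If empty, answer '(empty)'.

After 1 (gather 6 mithril): mithril=6
After 2 (gather 5 gold): gold=5 mithril=6
After 3 (gather 1 gold): gold=6 mithril=6
After 4 (craft wall): gold=4 mithril=4 wall=2
After 5 (craft wall): gold=2 mithril=2 wall=4
After 6 (craft window): gold=2 mithril=2 wall=1 window=1

Answer: gold=2 mithril=2 wall=1 window=1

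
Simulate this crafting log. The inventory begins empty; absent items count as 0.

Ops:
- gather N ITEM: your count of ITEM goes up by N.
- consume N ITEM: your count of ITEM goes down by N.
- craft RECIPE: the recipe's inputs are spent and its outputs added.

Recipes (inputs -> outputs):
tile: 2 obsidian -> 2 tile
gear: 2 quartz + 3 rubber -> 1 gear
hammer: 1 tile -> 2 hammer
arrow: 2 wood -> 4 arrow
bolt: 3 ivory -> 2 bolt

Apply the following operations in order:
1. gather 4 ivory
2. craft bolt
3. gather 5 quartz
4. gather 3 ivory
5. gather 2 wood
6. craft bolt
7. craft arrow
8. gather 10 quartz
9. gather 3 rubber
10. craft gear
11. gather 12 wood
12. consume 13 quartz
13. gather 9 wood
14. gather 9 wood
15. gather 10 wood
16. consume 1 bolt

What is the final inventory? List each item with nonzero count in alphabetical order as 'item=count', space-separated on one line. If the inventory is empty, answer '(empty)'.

Answer: arrow=4 bolt=3 gear=1 ivory=1 wood=40

Derivation:
After 1 (gather 4 ivory): ivory=4
After 2 (craft bolt): bolt=2 ivory=1
After 3 (gather 5 quartz): bolt=2 ivory=1 quartz=5
After 4 (gather 3 ivory): bolt=2 ivory=4 quartz=5
After 5 (gather 2 wood): bolt=2 ivory=4 quartz=5 wood=2
After 6 (craft bolt): bolt=4 ivory=1 quartz=5 wood=2
After 7 (craft arrow): arrow=4 bolt=4 ivory=1 quartz=5
After 8 (gather 10 quartz): arrow=4 bolt=4 ivory=1 quartz=15
After 9 (gather 3 rubber): arrow=4 bolt=4 ivory=1 quartz=15 rubber=3
After 10 (craft gear): arrow=4 bolt=4 gear=1 ivory=1 quartz=13
After 11 (gather 12 wood): arrow=4 bolt=4 gear=1 ivory=1 quartz=13 wood=12
After 12 (consume 13 quartz): arrow=4 bolt=4 gear=1 ivory=1 wood=12
After 13 (gather 9 wood): arrow=4 bolt=4 gear=1 ivory=1 wood=21
After 14 (gather 9 wood): arrow=4 bolt=4 gear=1 ivory=1 wood=30
After 15 (gather 10 wood): arrow=4 bolt=4 gear=1 ivory=1 wood=40
After 16 (consume 1 bolt): arrow=4 bolt=3 gear=1 ivory=1 wood=40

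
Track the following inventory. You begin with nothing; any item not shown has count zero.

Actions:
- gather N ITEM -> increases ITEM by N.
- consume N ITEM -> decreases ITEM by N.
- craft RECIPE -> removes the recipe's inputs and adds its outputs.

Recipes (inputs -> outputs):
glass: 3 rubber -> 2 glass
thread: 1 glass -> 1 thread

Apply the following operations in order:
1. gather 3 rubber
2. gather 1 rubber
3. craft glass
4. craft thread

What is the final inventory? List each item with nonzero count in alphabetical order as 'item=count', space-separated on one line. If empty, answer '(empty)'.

Answer: glass=1 rubber=1 thread=1

Derivation:
After 1 (gather 3 rubber): rubber=3
After 2 (gather 1 rubber): rubber=4
After 3 (craft glass): glass=2 rubber=1
After 4 (craft thread): glass=1 rubber=1 thread=1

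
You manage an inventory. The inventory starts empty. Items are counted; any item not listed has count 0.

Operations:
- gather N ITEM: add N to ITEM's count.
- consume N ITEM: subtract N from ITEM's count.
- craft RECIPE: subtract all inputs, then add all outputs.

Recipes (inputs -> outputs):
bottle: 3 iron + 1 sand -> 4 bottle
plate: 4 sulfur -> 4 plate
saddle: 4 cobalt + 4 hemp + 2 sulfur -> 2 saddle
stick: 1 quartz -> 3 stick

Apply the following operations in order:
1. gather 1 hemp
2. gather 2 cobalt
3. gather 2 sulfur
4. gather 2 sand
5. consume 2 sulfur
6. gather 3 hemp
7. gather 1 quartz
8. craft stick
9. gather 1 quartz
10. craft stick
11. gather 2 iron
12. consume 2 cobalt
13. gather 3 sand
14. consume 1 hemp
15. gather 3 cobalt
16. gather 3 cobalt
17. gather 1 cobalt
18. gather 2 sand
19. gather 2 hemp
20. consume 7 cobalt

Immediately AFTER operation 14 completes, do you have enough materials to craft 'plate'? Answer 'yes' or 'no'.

After 1 (gather 1 hemp): hemp=1
After 2 (gather 2 cobalt): cobalt=2 hemp=1
After 3 (gather 2 sulfur): cobalt=2 hemp=1 sulfur=2
After 4 (gather 2 sand): cobalt=2 hemp=1 sand=2 sulfur=2
After 5 (consume 2 sulfur): cobalt=2 hemp=1 sand=2
After 6 (gather 3 hemp): cobalt=2 hemp=4 sand=2
After 7 (gather 1 quartz): cobalt=2 hemp=4 quartz=1 sand=2
After 8 (craft stick): cobalt=2 hemp=4 sand=2 stick=3
After 9 (gather 1 quartz): cobalt=2 hemp=4 quartz=1 sand=2 stick=3
After 10 (craft stick): cobalt=2 hemp=4 sand=2 stick=6
After 11 (gather 2 iron): cobalt=2 hemp=4 iron=2 sand=2 stick=6
After 12 (consume 2 cobalt): hemp=4 iron=2 sand=2 stick=6
After 13 (gather 3 sand): hemp=4 iron=2 sand=5 stick=6
After 14 (consume 1 hemp): hemp=3 iron=2 sand=5 stick=6

Answer: no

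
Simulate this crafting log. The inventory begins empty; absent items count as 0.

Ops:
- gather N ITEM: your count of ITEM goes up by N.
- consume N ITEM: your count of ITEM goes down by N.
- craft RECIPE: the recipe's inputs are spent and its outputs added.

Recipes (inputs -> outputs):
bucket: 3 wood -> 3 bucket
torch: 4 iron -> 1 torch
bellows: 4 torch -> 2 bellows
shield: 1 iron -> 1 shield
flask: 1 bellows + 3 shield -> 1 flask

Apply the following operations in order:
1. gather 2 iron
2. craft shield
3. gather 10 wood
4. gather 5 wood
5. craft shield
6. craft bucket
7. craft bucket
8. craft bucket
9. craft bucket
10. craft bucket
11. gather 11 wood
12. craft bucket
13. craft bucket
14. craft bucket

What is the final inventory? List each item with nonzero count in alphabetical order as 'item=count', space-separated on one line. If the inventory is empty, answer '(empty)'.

Answer: bucket=24 shield=2 wood=2

Derivation:
After 1 (gather 2 iron): iron=2
After 2 (craft shield): iron=1 shield=1
After 3 (gather 10 wood): iron=1 shield=1 wood=10
After 4 (gather 5 wood): iron=1 shield=1 wood=15
After 5 (craft shield): shield=2 wood=15
After 6 (craft bucket): bucket=3 shield=2 wood=12
After 7 (craft bucket): bucket=6 shield=2 wood=9
After 8 (craft bucket): bucket=9 shield=2 wood=6
After 9 (craft bucket): bucket=12 shield=2 wood=3
After 10 (craft bucket): bucket=15 shield=2
After 11 (gather 11 wood): bucket=15 shield=2 wood=11
After 12 (craft bucket): bucket=18 shield=2 wood=8
After 13 (craft bucket): bucket=21 shield=2 wood=5
After 14 (craft bucket): bucket=24 shield=2 wood=2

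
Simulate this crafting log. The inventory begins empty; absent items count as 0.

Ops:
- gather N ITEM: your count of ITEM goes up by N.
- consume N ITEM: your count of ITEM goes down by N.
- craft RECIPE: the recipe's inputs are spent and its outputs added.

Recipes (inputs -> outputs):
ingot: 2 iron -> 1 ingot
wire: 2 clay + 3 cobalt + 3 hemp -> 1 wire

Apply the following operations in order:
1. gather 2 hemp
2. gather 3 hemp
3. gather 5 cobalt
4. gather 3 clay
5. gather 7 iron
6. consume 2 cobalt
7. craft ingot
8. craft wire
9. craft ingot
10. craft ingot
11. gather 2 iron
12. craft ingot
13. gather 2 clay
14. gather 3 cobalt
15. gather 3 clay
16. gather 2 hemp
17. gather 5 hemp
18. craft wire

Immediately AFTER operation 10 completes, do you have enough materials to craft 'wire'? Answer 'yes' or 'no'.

After 1 (gather 2 hemp): hemp=2
After 2 (gather 3 hemp): hemp=5
After 3 (gather 5 cobalt): cobalt=5 hemp=5
After 4 (gather 3 clay): clay=3 cobalt=5 hemp=5
After 5 (gather 7 iron): clay=3 cobalt=5 hemp=5 iron=7
After 6 (consume 2 cobalt): clay=3 cobalt=3 hemp=5 iron=7
After 7 (craft ingot): clay=3 cobalt=3 hemp=5 ingot=1 iron=5
After 8 (craft wire): clay=1 hemp=2 ingot=1 iron=5 wire=1
After 9 (craft ingot): clay=1 hemp=2 ingot=2 iron=3 wire=1
After 10 (craft ingot): clay=1 hemp=2 ingot=3 iron=1 wire=1

Answer: no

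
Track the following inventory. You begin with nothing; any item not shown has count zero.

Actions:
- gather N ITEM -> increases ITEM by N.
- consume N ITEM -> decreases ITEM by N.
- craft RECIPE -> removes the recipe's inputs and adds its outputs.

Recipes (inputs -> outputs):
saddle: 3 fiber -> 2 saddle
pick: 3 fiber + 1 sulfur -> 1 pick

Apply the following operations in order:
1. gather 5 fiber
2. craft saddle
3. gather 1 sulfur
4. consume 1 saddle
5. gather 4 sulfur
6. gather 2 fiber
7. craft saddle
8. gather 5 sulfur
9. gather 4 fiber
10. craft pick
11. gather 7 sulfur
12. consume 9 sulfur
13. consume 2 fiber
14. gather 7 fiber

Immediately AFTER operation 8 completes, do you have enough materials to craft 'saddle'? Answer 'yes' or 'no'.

After 1 (gather 5 fiber): fiber=5
After 2 (craft saddle): fiber=2 saddle=2
After 3 (gather 1 sulfur): fiber=2 saddle=2 sulfur=1
After 4 (consume 1 saddle): fiber=2 saddle=1 sulfur=1
After 5 (gather 4 sulfur): fiber=2 saddle=1 sulfur=5
After 6 (gather 2 fiber): fiber=4 saddle=1 sulfur=5
After 7 (craft saddle): fiber=1 saddle=3 sulfur=5
After 8 (gather 5 sulfur): fiber=1 saddle=3 sulfur=10

Answer: no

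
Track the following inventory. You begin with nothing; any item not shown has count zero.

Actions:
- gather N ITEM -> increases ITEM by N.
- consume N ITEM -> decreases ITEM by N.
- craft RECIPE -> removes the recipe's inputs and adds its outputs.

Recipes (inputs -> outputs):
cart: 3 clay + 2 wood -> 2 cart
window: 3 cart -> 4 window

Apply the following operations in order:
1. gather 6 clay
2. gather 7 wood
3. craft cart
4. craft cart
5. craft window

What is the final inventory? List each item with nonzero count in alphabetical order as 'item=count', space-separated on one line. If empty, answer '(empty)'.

After 1 (gather 6 clay): clay=6
After 2 (gather 7 wood): clay=6 wood=7
After 3 (craft cart): cart=2 clay=3 wood=5
After 4 (craft cart): cart=4 wood=3
After 5 (craft window): cart=1 window=4 wood=3

Answer: cart=1 window=4 wood=3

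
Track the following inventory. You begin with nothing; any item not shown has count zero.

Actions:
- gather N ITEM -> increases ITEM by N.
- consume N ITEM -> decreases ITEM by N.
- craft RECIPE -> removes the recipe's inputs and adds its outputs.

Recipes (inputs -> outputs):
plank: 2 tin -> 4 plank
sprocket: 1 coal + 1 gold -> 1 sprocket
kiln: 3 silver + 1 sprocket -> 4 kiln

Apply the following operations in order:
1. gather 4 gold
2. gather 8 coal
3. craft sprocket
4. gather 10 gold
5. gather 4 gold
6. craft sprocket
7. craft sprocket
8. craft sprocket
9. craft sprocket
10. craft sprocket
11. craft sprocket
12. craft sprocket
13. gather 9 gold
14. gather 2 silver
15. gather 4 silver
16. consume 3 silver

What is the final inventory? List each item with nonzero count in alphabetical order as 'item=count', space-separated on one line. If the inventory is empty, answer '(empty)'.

After 1 (gather 4 gold): gold=4
After 2 (gather 8 coal): coal=8 gold=4
After 3 (craft sprocket): coal=7 gold=3 sprocket=1
After 4 (gather 10 gold): coal=7 gold=13 sprocket=1
After 5 (gather 4 gold): coal=7 gold=17 sprocket=1
After 6 (craft sprocket): coal=6 gold=16 sprocket=2
After 7 (craft sprocket): coal=5 gold=15 sprocket=3
After 8 (craft sprocket): coal=4 gold=14 sprocket=4
After 9 (craft sprocket): coal=3 gold=13 sprocket=5
After 10 (craft sprocket): coal=2 gold=12 sprocket=6
After 11 (craft sprocket): coal=1 gold=11 sprocket=7
After 12 (craft sprocket): gold=10 sprocket=8
After 13 (gather 9 gold): gold=19 sprocket=8
After 14 (gather 2 silver): gold=19 silver=2 sprocket=8
After 15 (gather 4 silver): gold=19 silver=6 sprocket=8
After 16 (consume 3 silver): gold=19 silver=3 sprocket=8

Answer: gold=19 silver=3 sprocket=8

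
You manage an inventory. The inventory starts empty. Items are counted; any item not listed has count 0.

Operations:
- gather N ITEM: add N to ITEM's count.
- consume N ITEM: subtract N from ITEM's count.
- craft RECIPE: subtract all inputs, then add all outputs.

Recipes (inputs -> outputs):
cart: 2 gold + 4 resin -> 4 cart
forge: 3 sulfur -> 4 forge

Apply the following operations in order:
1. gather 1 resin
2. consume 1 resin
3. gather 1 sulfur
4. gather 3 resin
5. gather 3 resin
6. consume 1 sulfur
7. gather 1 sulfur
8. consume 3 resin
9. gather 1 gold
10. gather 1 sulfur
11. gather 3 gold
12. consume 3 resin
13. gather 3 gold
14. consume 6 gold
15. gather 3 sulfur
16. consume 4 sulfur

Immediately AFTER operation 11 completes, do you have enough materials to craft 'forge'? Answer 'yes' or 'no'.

Answer: no

Derivation:
After 1 (gather 1 resin): resin=1
After 2 (consume 1 resin): (empty)
After 3 (gather 1 sulfur): sulfur=1
After 4 (gather 3 resin): resin=3 sulfur=1
After 5 (gather 3 resin): resin=6 sulfur=1
After 6 (consume 1 sulfur): resin=6
After 7 (gather 1 sulfur): resin=6 sulfur=1
After 8 (consume 3 resin): resin=3 sulfur=1
After 9 (gather 1 gold): gold=1 resin=3 sulfur=1
After 10 (gather 1 sulfur): gold=1 resin=3 sulfur=2
After 11 (gather 3 gold): gold=4 resin=3 sulfur=2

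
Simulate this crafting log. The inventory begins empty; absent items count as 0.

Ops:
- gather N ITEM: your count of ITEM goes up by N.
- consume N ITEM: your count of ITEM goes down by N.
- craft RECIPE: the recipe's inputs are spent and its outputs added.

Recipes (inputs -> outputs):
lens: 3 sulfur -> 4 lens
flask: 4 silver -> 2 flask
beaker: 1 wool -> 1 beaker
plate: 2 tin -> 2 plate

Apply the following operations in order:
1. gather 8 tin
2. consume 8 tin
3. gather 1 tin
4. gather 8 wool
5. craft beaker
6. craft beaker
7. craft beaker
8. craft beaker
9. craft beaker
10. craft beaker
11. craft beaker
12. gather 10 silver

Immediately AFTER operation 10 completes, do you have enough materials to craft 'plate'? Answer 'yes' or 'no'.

Answer: no

Derivation:
After 1 (gather 8 tin): tin=8
After 2 (consume 8 tin): (empty)
After 3 (gather 1 tin): tin=1
After 4 (gather 8 wool): tin=1 wool=8
After 5 (craft beaker): beaker=1 tin=1 wool=7
After 6 (craft beaker): beaker=2 tin=1 wool=6
After 7 (craft beaker): beaker=3 tin=1 wool=5
After 8 (craft beaker): beaker=4 tin=1 wool=4
After 9 (craft beaker): beaker=5 tin=1 wool=3
After 10 (craft beaker): beaker=6 tin=1 wool=2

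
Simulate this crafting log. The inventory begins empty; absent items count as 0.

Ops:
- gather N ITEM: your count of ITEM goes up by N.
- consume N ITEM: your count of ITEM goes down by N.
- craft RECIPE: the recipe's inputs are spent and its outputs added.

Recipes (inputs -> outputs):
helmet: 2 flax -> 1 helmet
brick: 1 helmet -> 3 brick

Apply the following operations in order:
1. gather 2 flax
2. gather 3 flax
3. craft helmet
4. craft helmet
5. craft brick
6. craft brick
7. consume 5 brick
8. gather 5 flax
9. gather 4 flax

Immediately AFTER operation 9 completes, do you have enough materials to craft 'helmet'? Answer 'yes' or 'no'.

After 1 (gather 2 flax): flax=2
After 2 (gather 3 flax): flax=5
After 3 (craft helmet): flax=3 helmet=1
After 4 (craft helmet): flax=1 helmet=2
After 5 (craft brick): brick=3 flax=1 helmet=1
After 6 (craft brick): brick=6 flax=1
After 7 (consume 5 brick): brick=1 flax=1
After 8 (gather 5 flax): brick=1 flax=6
After 9 (gather 4 flax): brick=1 flax=10

Answer: yes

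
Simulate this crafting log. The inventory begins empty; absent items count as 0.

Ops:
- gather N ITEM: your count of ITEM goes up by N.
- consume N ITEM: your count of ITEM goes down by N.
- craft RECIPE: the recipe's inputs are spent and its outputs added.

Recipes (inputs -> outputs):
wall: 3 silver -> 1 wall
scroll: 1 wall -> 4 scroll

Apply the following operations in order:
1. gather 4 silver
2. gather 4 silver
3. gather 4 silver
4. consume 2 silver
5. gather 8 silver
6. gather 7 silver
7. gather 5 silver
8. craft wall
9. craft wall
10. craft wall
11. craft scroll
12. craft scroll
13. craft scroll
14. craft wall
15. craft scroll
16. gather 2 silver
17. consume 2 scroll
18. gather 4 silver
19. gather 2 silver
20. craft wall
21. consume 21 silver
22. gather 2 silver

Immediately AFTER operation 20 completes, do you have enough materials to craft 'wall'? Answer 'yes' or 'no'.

Answer: yes

Derivation:
After 1 (gather 4 silver): silver=4
After 2 (gather 4 silver): silver=8
After 3 (gather 4 silver): silver=12
After 4 (consume 2 silver): silver=10
After 5 (gather 8 silver): silver=18
After 6 (gather 7 silver): silver=25
After 7 (gather 5 silver): silver=30
After 8 (craft wall): silver=27 wall=1
After 9 (craft wall): silver=24 wall=2
After 10 (craft wall): silver=21 wall=3
After 11 (craft scroll): scroll=4 silver=21 wall=2
After 12 (craft scroll): scroll=8 silver=21 wall=1
After 13 (craft scroll): scroll=12 silver=21
After 14 (craft wall): scroll=12 silver=18 wall=1
After 15 (craft scroll): scroll=16 silver=18
After 16 (gather 2 silver): scroll=16 silver=20
After 17 (consume 2 scroll): scroll=14 silver=20
After 18 (gather 4 silver): scroll=14 silver=24
After 19 (gather 2 silver): scroll=14 silver=26
After 20 (craft wall): scroll=14 silver=23 wall=1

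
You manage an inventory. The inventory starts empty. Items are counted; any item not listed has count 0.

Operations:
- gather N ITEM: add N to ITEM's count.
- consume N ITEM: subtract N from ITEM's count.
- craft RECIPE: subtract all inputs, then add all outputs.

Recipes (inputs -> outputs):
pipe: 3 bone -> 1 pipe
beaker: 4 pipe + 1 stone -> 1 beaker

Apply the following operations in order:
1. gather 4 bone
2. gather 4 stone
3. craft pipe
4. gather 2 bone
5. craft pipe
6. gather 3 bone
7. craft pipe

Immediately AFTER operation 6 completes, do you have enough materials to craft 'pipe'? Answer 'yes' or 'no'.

Answer: yes

Derivation:
After 1 (gather 4 bone): bone=4
After 2 (gather 4 stone): bone=4 stone=4
After 3 (craft pipe): bone=1 pipe=1 stone=4
After 4 (gather 2 bone): bone=3 pipe=1 stone=4
After 5 (craft pipe): pipe=2 stone=4
After 6 (gather 3 bone): bone=3 pipe=2 stone=4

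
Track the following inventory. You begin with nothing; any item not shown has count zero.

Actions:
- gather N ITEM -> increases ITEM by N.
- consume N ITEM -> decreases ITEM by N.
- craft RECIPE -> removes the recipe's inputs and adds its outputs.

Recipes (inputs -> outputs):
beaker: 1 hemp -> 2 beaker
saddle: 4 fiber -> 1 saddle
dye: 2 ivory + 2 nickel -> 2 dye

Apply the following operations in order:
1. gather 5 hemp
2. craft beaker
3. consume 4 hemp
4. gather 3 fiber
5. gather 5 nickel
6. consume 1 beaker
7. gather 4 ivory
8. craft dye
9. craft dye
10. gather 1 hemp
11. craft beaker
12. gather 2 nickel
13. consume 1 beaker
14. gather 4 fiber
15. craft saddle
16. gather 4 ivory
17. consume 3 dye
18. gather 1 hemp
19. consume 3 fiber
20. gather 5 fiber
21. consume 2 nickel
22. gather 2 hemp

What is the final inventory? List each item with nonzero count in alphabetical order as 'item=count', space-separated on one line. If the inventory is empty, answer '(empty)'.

After 1 (gather 5 hemp): hemp=5
After 2 (craft beaker): beaker=2 hemp=4
After 3 (consume 4 hemp): beaker=2
After 4 (gather 3 fiber): beaker=2 fiber=3
After 5 (gather 5 nickel): beaker=2 fiber=3 nickel=5
After 6 (consume 1 beaker): beaker=1 fiber=3 nickel=5
After 7 (gather 4 ivory): beaker=1 fiber=3 ivory=4 nickel=5
After 8 (craft dye): beaker=1 dye=2 fiber=3 ivory=2 nickel=3
After 9 (craft dye): beaker=1 dye=4 fiber=3 nickel=1
After 10 (gather 1 hemp): beaker=1 dye=4 fiber=3 hemp=1 nickel=1
After 11 (craft beaker): beaker=3 dye=4 fiber=3 nickel=1
After 12 (gather 2 nickel): beaker=3 dye=4 fiber=3 nickel=3
After 13 (consume 1 beaker): beaker=2 dye=4 fiber=3 nickel=3
After 14 (gather 4 fiber): beaker=2 dye=4 fiber=7 nickel=3
After 15 (craft saddle): beaker=2 dye=4 fiber=3 nickel=3 saddle=1
After 16 (gather 4 ivory): beaker=2 dye=4 fiber=3 ivory=4 nickel=3 saddle=1
After 17 (consume 3 dye): beaker=2 dye=1 fiber=3 ivory=4 nickel=3 saddle=1
After 18 (gather 1 hemp): beaker=2 dye=1 fiber=3 hemp=1 ivory=4 nickel=3 saddle=1
After 19 (consume 3 fiber): beaker=2 dye=1 hemp=1 ivory=4 nickel=3 saddle=1
After 20 (gather 5 fiber): beaker=2 dye=1 fiber=5 hemp=1 ivory=4 nickel=3 saddle=1
After 21 (consume 2 nickel): beaker=2 dye=1 fiber=5 hemp=1 ivory=4 nickel=1 saddle=1
After 22 (gather 2 hemp): beaker=2 dye=1 fiber=5 hemp=3 ivory=4 nickel=1 saddle=1

Answer: beaker=2 dye=1 fiber=5 hemp=3 ivory=4 nickel=1 saddle=1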